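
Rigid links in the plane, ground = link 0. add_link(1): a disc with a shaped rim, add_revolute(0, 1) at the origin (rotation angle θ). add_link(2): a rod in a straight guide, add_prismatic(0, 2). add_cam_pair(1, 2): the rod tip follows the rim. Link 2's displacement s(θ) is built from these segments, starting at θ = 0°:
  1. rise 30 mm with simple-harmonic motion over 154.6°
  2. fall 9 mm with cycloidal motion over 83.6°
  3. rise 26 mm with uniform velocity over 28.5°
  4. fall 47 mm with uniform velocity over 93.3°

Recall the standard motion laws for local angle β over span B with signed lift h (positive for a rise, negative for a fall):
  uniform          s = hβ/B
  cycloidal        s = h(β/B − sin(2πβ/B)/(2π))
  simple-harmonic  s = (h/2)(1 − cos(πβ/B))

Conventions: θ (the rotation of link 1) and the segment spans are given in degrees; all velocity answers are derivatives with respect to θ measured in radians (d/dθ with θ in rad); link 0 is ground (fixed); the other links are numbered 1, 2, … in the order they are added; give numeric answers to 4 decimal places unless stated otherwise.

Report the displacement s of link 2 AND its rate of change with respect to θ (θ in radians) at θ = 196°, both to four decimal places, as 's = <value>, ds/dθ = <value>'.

segment 1 (0° to 154.6°, simple-harmonic, h = 30) is passed completely: s = 0.0000 + (30) = 30.0000
θ = 196° falls in segment 2 (154.6° to 238.2°, cycloidal, h = -9): β = 196 − 154.6 = 41.4°, B = 83.6°; Δs = -9·(0.4952 − sin(2π·0.4952)/(2π)) = -4.4139; s = 30.0000 − 4.4139 = 25.5861
velocity in seg [154.6°–238.2°] (cycloidal), θ in radians: β = 41.4° = 0.7226 rad, B = 83.6° = 1.4591 rad; ds/dθ = (h/B)(1 − cos(2πβ/B)) = ((-9)/1.4591)(1 − cos(2π·0.4952)) = -12.333625 mm/rad

s = 25.5861, ds/dθ = -12.3336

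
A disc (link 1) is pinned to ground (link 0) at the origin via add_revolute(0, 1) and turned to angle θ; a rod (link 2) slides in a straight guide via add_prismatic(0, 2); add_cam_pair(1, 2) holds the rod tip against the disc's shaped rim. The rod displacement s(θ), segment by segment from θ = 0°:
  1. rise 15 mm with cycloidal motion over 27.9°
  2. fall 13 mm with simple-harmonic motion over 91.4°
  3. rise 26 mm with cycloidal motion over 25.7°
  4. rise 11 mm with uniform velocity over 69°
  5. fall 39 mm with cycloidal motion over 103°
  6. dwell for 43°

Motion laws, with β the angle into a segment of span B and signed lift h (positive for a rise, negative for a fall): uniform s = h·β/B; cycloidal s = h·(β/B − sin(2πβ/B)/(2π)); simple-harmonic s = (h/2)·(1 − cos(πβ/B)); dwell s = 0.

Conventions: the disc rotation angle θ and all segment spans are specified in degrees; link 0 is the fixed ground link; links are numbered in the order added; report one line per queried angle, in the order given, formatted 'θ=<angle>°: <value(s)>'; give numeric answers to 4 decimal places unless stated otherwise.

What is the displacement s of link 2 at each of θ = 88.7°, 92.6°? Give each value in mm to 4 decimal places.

segment 1 (0° to 27.9°, cycloidal, h = 15) is passed completely: s = 0.0000 + (15) = 15.0000
θ = 88.7° falls in segment 2 (27.9° to 119.3°, simple-harmonic, h = -13): β = 88.7 − 27.9 = 60.8°, B = 91.4°; Δs = -13/2·(1 − cos(π·0.6652)) = -9.7242; s = 15.0000 − 9.7242 = 5.2758
θ = 92.6° falls in segment 2 (27.9° to 119.3°, simple-harmonic, h = -13): β = 92.6 − 27.9 = 64.7°, B = 91.4°; Δs = -13/2·(1 − cos(π·0.7079)) = -10.4496; s = 15.0000 − 10.4496 = 4.5504

θ=88.7°: 5.2758
θ=92.6°: 4.5504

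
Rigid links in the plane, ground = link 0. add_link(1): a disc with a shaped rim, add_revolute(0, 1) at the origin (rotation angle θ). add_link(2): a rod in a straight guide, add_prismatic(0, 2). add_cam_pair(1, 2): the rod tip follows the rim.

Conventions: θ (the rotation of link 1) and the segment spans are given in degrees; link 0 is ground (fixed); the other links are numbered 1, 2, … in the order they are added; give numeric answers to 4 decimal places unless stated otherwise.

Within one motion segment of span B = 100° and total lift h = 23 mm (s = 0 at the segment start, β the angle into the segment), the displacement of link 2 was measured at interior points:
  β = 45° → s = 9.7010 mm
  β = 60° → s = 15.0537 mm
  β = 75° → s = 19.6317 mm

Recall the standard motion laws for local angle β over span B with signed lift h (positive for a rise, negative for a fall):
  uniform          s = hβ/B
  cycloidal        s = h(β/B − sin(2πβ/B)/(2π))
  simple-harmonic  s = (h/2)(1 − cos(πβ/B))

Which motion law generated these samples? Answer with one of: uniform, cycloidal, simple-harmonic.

candidates at β/B = r: uniform s = h·r (linear in β); cycloidal s = h·(r − sin(2πr)/(2π)); simple-harmonic s = (h/2)(1 − cos(πr))
β=45°: printed 9.7010 | uniform 10.3500, cycloidal 9.2188, simple-harmonic 9.7010
β=60°: printed 15.0537 | uniform 13.8000, cycloidal 15.9516, simple-harmonic 15.0537
β=75°: printed 19.6317 | uniform 17.2500, cycloidal 20.9106, simple-harmonic 19.6317
only one law matches every sample → simple-harmonic

simple-harmonic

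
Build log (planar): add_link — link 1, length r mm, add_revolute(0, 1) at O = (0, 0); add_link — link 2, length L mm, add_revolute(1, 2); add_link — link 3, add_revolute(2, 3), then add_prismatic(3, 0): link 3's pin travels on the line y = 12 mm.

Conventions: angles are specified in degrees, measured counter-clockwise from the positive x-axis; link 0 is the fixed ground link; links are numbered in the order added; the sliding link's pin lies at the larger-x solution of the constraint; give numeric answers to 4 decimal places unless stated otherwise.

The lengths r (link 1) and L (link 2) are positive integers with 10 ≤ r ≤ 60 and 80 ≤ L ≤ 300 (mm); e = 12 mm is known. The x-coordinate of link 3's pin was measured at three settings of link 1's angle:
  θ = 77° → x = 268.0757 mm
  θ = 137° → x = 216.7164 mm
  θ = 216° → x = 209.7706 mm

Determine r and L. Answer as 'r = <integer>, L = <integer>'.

constraint per measurement: (x − r cos θ)² + (r sin θ − e)² = L²
subtracting the θ₁ and θ₂ equations cancels the r² and L² terms:
r = (x₁² − x₂²) / (2[(x₁cos θ₁ + e sin θ₁) − (x₂cos θ₂ + e sin θ₂)]) = 56.0000 → r = 56
L² = (x₁ − r cos θ₁)² + (r sin θ₁ − e)² = 67080.9895 → L = 259.0000 → L = 259
check at θ₃=216°: x = 209.7706 (printed 209.7706) ✓

r = 56, L = 259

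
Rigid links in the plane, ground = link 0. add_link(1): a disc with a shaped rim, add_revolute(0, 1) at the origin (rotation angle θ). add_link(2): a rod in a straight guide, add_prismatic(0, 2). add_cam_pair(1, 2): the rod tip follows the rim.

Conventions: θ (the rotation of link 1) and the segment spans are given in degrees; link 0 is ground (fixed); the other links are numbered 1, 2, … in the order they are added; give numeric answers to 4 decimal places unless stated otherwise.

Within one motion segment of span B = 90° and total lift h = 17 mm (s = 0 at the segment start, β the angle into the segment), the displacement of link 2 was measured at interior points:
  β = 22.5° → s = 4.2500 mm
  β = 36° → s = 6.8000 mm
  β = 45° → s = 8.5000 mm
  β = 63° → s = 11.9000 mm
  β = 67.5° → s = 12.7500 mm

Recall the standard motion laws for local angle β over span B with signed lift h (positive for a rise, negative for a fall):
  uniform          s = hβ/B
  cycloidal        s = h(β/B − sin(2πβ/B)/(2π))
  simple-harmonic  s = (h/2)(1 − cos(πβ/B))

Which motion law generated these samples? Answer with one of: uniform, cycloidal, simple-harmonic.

candidates at β/B = r: uniform s = h·r (linear in β); cycloidal s = h·(r − sin(2πr)/(2π)); simple-harmonic s = (h/2)(1 − cos(πr))
β=22.5°: printed 4.2500 | uniform 4.2500, cycloidal 1.5444, simple-harmonic 2.4896
β=36°: printed 6.8000 | uniform 6.8000, cycloidal 5.2097, simple-harmonic 5.8734
β=45°: printed 8.5000 | uniform 8.5000, cycloidal 8.5000, simple-harmonic 8.5000
β=63°: printed 11.9000 | uniform 11.9000, cycloidal 14.4732, simple-harmonic 13.4962
β=67.5°: printed 12.7500 | uniform 12.7500, cycloidal 15.4556, simple-harmonic 14.5104
only one law matches every sample → uniform

uniform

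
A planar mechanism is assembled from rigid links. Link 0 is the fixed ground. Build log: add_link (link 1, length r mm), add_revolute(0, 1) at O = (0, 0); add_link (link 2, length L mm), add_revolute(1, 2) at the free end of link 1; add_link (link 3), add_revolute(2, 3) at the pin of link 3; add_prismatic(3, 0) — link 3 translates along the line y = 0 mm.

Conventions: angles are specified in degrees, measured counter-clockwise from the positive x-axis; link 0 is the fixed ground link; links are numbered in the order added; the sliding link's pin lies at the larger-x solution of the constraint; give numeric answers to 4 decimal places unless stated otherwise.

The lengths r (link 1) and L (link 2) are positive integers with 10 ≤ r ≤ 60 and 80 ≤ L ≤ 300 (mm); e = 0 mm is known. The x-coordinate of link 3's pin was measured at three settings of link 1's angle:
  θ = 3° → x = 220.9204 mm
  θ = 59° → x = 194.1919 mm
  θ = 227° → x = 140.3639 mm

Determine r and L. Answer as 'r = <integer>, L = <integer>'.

constraint per measurement: (x − r cos θ)² + (r sin θ − e)² = L²
subtracting the θ₁ and θ₂ equations cancels the r² and L² terms:
r = (x₁² − x₂²) / (2[(x₁cos θ₁ + e sin θ₁) − (x₂cos θ₂ + e sin θ₂)]) = 46.0000 → r = 46
L² = (x₁ − r cos θ₁)² + (r sin θ₁ − e)² = 30625.0006 → L = 175.0000 → L = 175
check at θ₃=227°: x = 140.3639 (printed 140.3639) ✓

r = 46, L = 175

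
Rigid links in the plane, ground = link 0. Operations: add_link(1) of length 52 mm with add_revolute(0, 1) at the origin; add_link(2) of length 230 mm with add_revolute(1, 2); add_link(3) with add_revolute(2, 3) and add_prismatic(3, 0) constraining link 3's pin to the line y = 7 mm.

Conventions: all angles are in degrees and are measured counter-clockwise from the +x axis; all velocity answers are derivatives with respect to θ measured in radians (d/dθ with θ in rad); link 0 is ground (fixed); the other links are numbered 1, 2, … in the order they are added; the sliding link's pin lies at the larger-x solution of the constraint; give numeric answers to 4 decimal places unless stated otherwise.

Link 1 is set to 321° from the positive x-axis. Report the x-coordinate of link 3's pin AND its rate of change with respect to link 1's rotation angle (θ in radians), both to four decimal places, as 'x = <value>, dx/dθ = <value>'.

geometry: r = 52 mm, L = 230 mm, e = 7 mm
crank pin P = (r cos θ, r sin θ) = (40.411590, -32.724660)
h = r sin θ − e = -32.724660 − 7 = -39.724660
x = r cos θ + √(L² − h²) = 40.411590 + 226.543487 = 266.955077
dx/dθ = −r sin θ − h·r cos θ/√(L² − h²) (θ in radians; h = -39.724660) = 39.810879

x = 266.9551, dx/dθ = 39.8109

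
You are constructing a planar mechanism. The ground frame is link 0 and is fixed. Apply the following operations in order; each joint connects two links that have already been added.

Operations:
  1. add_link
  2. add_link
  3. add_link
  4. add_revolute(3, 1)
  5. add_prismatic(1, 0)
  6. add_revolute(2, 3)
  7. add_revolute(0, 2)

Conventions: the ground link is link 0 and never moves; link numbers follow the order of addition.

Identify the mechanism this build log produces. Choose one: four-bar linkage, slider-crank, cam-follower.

links: 4 (incl. ground); joints: 3 revolute, 1 prismatic, 0 higher (cam) pair, forming one closed loop
4 links, 3 revolutes + 1 prismatic in one loop → slider-crank

slider-crank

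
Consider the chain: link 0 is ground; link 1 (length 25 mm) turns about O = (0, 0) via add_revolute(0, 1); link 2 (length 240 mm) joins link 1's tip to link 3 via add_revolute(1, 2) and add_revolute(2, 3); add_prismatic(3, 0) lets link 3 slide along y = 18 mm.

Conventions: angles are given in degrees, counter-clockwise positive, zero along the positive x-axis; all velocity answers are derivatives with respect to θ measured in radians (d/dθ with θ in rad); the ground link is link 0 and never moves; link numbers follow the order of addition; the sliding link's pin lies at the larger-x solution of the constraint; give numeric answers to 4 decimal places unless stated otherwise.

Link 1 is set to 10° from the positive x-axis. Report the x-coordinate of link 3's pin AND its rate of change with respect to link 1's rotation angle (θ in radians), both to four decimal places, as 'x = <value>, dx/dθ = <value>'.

geometry: r = 25 mm, L = 240 mm, e = 18 mm
crank pin P = (r cos θ, r sin θ) = (24.620194, 4.341204)
h = r sin θ − e = 4.341204 − 18 = -13.658796
x = r cos θ + √(L² − h²) = 24.620194 + 239.611012 = 264.231206
dx/dθ = −r sin θ − h·r cos θ/√(L² − h²) (θ in radians; h = -13.658796) = -2.937754

x = 264.2312, dx/dθ = -2.9378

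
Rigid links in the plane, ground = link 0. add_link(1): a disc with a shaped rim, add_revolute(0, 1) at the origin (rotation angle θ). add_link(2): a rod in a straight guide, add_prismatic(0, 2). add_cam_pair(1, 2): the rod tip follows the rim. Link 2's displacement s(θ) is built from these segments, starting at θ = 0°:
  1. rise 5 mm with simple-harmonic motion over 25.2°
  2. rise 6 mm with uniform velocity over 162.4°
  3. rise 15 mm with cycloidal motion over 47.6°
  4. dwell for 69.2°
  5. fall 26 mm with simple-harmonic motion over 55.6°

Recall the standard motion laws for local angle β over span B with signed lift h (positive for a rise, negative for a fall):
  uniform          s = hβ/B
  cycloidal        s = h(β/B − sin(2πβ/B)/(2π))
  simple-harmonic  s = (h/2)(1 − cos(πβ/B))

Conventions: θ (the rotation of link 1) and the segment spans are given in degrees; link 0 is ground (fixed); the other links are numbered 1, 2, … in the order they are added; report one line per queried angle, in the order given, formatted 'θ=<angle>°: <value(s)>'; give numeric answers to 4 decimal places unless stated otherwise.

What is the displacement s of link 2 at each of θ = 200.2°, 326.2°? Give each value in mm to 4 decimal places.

segment 1 (0° to 25.2°, simple-harmonic, h = 5) is passed completely: s = 0.0000 + (5) = 5.0000
segment 2 (25.2° to 187.6°, uniform, h = 6) is passed completely: s = 5.0000 + (6) = 11.0000
θ = 200.2° falls in segment 3 (187.6° to 235.2°, cycloidal, h = 15): β = 200.2 − 187.6 = 12.6°, B = 47.6°; Δs = 15·(0.2647 − sin(2π·0.2647)/(2π)) = 1.5934; s = 11.0000 + 1.5934 = 12.5934
segment 3 (187.6° to 235.2°, cycloidal, h = 15) is passed completely: s = 11.0000 + (15) = 26.0000
segment 4 (235.2° to 304.4°, dwell): s unchanged at 26.0000
θ = 326.2° falls in segment 5 (304.4° to 360°, simple-harmonic, h = -26): β = 326.2 − 304.4 = 21.8°, B = 55.6°; Δs = -26/2·(1 − cos(π·0.3921)) = -8.6767; s = 26.0000 − 8.6767 = 17.3233

θ=200.2°: 12.5934
θ=326.2°: 17.3233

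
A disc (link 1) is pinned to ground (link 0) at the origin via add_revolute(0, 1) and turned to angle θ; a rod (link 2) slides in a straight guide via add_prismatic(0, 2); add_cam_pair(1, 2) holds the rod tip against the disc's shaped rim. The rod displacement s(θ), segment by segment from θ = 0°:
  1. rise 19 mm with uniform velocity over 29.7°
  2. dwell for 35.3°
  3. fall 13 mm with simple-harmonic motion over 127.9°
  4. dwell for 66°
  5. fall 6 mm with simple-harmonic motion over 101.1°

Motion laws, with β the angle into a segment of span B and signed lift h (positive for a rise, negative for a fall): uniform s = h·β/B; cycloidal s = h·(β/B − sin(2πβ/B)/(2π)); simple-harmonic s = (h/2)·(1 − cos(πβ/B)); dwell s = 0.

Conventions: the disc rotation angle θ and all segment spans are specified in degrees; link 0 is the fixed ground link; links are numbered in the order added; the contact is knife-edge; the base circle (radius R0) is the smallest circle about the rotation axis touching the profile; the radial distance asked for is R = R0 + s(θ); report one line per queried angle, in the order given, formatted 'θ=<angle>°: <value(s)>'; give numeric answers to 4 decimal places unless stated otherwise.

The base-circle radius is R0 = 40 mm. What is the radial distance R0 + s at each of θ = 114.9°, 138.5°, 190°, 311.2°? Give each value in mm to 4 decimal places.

segment 1 (0° to 29.7°, uniform, h = 19) is passed completely: s = 0.0000 + (19) = 19.0000
segment 2 (29.7° to 65°, dwell): s unchanged at 19.0000
θ = 114.9° falls in segment 3 (65° to 192.9°, simple-harmonic, h = -13): β = 114.9 − 65 = 49.9°, B = 127.9°; Δs = -13/2·(1 − cos(π·0.3901)) = -4.3011; s = 19.0000 − 4.3011 = 14.6989
θ = 138.5° falls in segment 3 (65° to 192.9°, simple-harmonic, h = -13): β = 138.5 − 65 = 73.5°, B = 127.9°; Δs = -13/2·(1 − cos(π·0.5747)) = -8.0108; s = 19.0000 − 8.0108 = 10.9892
θ = 190° falls in segment 3 (65° to 192.9°, simple-harmonic, h = -13): β = 190 − 65 = 125°, B = 127.9°; Δs = -13/2·(1 − cos(π·0.9773)) = -12.9835; s = 19.0000 − 12.9835 = 6.0165
segment 3 (65° to 192.9°, simple-harmonic, h = -13) is passed completely: s = 19.0000 + (-13) = 6.0000
segment 4 (192.9° to 258.9°, dwell): s unchanged at 6.0000
θ = 311.2° falls in segment 5 (258.9° to 360°, simple-harmonic, h = -6): β = 311.2 − 258.9 = 52.3°, B = 101.1°; Δs = -6/2·(1 − cos(π·0.5173)) = -3.1631; s = 6.0000 − 3.1631 = 2.8369
θ=114.9°: R = R0 + s = 40 + 14.6989 = 54.6989
θ=138.5°: R = R0 + s = 40 + 10.9892 = 50.9892
θ=190°: R = R0 + s = 40 + 6.0165 = 46.0165
θ=311.2°: R = R0 + s = 40 + 2.8369 = 42.8369

θ=114.9°: 54.6989
θ=138.5°: 50.9892
θ=190°: 46.0165
θ=311.2°: 42.8369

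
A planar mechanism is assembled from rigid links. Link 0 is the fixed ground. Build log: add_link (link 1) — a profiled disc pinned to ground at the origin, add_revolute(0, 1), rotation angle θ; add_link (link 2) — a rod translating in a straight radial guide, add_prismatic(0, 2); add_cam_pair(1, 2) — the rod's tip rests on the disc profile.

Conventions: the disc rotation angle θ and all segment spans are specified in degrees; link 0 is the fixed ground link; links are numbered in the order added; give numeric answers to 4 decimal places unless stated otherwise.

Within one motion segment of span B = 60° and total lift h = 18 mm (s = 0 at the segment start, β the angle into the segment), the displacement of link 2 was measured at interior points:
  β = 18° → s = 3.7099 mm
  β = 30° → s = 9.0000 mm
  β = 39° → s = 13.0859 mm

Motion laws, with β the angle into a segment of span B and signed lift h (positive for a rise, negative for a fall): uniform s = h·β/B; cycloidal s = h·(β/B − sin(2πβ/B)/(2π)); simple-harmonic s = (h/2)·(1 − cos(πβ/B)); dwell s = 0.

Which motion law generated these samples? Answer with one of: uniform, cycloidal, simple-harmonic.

candidates at β/B = r: uniform s = h·r (linear in β); cycloidal s = h·(r − sin(2πr)/(2π)); simple-harmonic s = (h/2)(1 − cos(πr))
β=18°: printed 3.7099 | uniform 5.4000, cycloidal 2.6754, simple-harmonic 3.7099
β=30°: printed 9.0000 | uniform 9.0000, cycloidal 9.0000, simple-harmonic 9.0000
β=39°: printed 13.0859 | uniform 11.7000, cycloidal 14.0177, simple-harmonic 13.0859
only one law matches every sample → simple-harmonic

simple-harmonic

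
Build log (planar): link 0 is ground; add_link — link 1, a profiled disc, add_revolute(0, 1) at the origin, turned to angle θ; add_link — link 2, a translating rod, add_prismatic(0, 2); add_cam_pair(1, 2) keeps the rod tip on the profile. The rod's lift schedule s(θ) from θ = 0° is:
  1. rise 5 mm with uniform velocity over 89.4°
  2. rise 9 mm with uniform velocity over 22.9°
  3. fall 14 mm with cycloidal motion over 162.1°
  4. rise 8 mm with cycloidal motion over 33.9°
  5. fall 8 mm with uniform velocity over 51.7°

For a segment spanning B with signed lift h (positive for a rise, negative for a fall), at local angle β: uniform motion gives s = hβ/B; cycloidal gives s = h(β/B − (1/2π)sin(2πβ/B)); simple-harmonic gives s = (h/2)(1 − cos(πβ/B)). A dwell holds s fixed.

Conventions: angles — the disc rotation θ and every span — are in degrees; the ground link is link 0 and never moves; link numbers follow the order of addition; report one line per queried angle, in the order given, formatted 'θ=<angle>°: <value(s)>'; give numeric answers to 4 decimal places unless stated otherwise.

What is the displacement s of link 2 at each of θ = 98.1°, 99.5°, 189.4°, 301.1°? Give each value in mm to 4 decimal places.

seg 1 [0°–89.4°] uniform, h=5: full span → s += 5 → s = 5.0000
seg 2 [89.4°–112.3°] uniform, h=9: θ=98.1° here. β=8.7, B=22.9. 9·8.7/22.9 = 3.4192 → s = 8.4192
seg 2 [89.4°–112.3°] uniform, h=9: θ=99.5° here. β=10.1, B=22.9. 9·10.1/22.9 = 3.9694 → s = 8.9694
seg 2 [89.4°–112.3°] uniform, h=9: full span → s += 9 → s = 14.0000
seg 3 [112.3°–274.4°] cycloidal, h=-14: θ=189.4° here. β=77.1, B=162.1. -14·(0.4756 − sin(2π·0.4756)/(2π)) = -6.3190 → s = 7.6810
seg 3 [112.3°–274.4°] cycloidal, h=-14: full span → s += -14 → s = 0.0000
seg 4 [274.4°–308.3°] cycloidal, h=8: θ=301.1° here. β=26.7, B=33.9. 8·(0.7876 − sin(2π·0.7876)/(2π)) = 7.5387 → s = 7.5387

θ=98.1°: 8.4192
θ=99.5°: 8.9694
θ=189.4°: 7.6810
θ=301.1°: 7.5387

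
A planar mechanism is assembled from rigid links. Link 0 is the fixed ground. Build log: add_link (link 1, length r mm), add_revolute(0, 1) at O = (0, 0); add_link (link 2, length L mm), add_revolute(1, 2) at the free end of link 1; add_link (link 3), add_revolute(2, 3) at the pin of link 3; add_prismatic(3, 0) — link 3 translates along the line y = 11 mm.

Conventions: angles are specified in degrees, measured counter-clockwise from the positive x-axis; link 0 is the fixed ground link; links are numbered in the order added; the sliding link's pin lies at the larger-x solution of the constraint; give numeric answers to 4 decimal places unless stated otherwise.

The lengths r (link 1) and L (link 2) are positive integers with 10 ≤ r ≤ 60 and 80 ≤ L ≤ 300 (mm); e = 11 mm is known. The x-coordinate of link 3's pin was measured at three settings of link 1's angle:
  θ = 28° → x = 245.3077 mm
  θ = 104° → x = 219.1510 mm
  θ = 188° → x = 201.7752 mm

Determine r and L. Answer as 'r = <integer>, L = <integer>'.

constraint per measurement: (x − r cos θ)² + (r sin θ − e)² = L²
subtracting the θ₁ and θ₂ equations cancels the r² and L² terms:
r = (x₁² − x₂²) / (2[(x₁cos θ₁ + e sin θ₁) − (x₂cos θ₂ + e sin θ₂)]) = 23.0000 → r = 23
L² = (x₁ − r cos θ₁)² + (r sin θ₁ − e)² = 50624.9983 → L = 225.0000 → L = 225
check at θ₃=188°: x = 201.7752 (printed 201.7752) ✓

r = 23, L = 225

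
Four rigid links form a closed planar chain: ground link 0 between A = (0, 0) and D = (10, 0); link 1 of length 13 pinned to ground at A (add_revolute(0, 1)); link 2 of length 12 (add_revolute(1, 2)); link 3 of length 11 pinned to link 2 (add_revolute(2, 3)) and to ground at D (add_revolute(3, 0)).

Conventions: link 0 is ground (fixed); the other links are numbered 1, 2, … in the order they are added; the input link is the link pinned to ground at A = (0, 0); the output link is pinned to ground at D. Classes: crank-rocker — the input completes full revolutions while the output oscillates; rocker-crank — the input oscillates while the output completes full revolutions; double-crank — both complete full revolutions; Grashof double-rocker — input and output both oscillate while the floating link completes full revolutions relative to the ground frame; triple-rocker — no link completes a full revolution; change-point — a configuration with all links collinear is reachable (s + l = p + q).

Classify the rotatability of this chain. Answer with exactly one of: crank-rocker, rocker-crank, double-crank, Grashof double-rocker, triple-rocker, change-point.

lengths: ground=10, input=13, coupler=12, output=11
sorted: s=10 (shortest), l=13 (longest), p+q=23
s + l = 23 vs p + q = 23
s + l = p + q → change-point (collinear configuration reachable)

change-point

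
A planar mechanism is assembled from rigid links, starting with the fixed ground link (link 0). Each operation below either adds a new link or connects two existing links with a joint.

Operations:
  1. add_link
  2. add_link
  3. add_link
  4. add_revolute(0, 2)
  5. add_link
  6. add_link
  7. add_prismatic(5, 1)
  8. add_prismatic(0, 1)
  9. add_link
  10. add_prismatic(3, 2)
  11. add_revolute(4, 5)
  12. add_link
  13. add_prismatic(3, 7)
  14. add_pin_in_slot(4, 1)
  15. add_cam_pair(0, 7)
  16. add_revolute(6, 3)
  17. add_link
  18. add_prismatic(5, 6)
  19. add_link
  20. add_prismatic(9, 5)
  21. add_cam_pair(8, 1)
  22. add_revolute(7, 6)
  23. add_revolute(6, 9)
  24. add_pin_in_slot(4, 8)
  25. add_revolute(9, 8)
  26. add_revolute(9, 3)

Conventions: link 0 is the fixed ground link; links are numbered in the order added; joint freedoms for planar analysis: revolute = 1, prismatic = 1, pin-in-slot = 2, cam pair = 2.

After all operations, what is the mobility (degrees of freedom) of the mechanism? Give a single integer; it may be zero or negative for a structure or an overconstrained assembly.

ground; <1,0,0>
#1 <2,0,0>
#2 <3,0,0>
#3 <4,0,0>
R:0↔2 J1 <4,1,0>
#4 <5,1,0>
#5 <6,1,0>
P:5↔1 J1 <6,2,0>
P:0↔1 J1 <6,3,0>
#6 <7,3,0>
P:3↔2 J1 <7,4,0>
R:4↔5 J1 <7,5,0>
#7 <8,5,0>
P:3↔7 J1 <8,6,0>
PS:4↔1 J2 <8,6,1>
C:0↔7 J2 <8,6,2>
R:6↔3 J1 <8,7,2>
#8 <9,7,2>
P:5↔6 J1 <9,8,2>
#9 <10,8,2>
P:9↔5 J1 <10,9,2>
C:8↔1 J2 <10,9,3>
R:7↔6 J1 <10,10,3>
R:6↔9 J1 <10,11,3>
PS:4↔8 J2 <10,11,4>
R:9↔8 J1 <10,12,4>
R:9↔3 J1 <10,13,4>
3×9 − 2×13 − 1×4 = -3

M = -3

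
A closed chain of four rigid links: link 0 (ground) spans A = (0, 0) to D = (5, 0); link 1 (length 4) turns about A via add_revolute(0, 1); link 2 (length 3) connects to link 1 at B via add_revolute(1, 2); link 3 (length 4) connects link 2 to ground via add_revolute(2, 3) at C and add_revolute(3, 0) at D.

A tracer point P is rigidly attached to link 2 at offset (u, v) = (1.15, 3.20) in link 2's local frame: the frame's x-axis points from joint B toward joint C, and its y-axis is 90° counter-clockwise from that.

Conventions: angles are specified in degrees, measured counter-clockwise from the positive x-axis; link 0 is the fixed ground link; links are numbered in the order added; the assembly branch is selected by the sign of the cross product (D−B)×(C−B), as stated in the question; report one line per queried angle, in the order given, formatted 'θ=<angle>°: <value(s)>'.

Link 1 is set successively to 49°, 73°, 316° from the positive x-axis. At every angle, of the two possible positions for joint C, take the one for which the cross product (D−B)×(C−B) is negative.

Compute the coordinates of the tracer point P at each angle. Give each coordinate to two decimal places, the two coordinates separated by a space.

A=(0,0), D=(5.00,0)
θ=49°: B = A + 4.00·(cos49°, sin49°) = (2.6242, 3.0188)
θ=49°: |BD| = 3.8416
θ=49°: circle(B,3.00) ∩ circle(D,4.00): a=1.0097, h=2.8250
θ=49°:   candidates: C₊=(5.4686,3.9725) cross=10.852; C₋=(1.0287,0.4783) cross=-10.852
θ=49°:   branch - wants cross < 0 → take C=(1.0287,0.4783) (cross=-10.852)
θ=49°: ex = (C−B)/|BC| = (-0.5318,-0.8468); ey = (0.8468,-0.5318)
θ=49°: P = B + 1.15·ex + 3.20·ey = (4.7225,0.3431)
θ=73°: B = A + 4.00·(cos73°, sin73°) = (1.1695, 3.8252)
θ=73°: |BD| = 5.4134
θ=73°: circle(B,3.00) ∩ circle(D,4.00): a=2.0602, h=2.1808
θ=73°:   candidates: C₊=(4.1682,3.9126) cross=11.805; C₋=(1.0863,0.8264) cross=-11.805
θ=73°:   branch - wants cross < 0 → take C=(1.0863,0.8264) (cross=-11.805)
θ=73°: ex = (C−B)/|BC| = (-0.0277,-0.9996); ey = (0.9996,-0.0277)
θ=73°: P = B + 1.15·ex + 3.20·ey = (4.3364,2.5869)
θ=316°: B = A + 4.00·(cos316°, sin316°) = (2.8774, -2.7786)
θ=316°: |BD| = 3.4966
θ=316°: circle(B,3.00) ∩ circle(D,4.00): a=0.7473, h=2.9054
θ=316°:   candidates: C₊=(1.0222,-0.4210) cross=10.159; C₋=(5.6399,-3.9485) cross=-10.159
θ=316°:   branch - wants cross < 0 → take C=(5.6399,-3.9485) (cross=-10.159)
θ=316°: ex = (C−B)/|BC| = (0.9208,-0.3900); ey = (0.3900,0.9208)
θ=316°: P = B + 1.15·ex + 3.20·ey = (5.1842,-0.2804)

θ=49°: 4.72 0.34
θ=73°: 4.34 2.59
θ=316°: 5.18 -0.28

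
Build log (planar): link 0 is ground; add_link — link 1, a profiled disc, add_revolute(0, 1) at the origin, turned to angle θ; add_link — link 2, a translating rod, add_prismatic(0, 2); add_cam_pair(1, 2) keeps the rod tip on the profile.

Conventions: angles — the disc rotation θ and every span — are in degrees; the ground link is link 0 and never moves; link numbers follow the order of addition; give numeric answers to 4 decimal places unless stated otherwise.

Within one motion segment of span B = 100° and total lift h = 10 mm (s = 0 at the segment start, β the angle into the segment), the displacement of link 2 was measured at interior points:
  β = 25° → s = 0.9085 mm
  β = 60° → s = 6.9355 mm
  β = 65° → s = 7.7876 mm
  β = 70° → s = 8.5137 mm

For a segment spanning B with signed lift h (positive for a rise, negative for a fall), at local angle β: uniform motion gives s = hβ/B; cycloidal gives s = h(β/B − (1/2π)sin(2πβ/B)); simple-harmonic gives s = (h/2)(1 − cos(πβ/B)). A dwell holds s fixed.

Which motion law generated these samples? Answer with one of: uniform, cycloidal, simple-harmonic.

candidates at β/B = r: uniform s = h·r (linear in β); cycloidal s = h·(r − sin(2πr)/(2π)); simple-harmonic s = (h/2)(1 − cos(πr))
β=25°: printed 0.9085 | uniform 2.5000, cycloidal 0.9085, simple-harmonic 1.4645
β=60°: printed 6.9355 | uniform 6.0000, cycloidal 6.9355, simple-harmonic 6.5451
β=65°: printed 7.7876 | uniform 6.5000, cycloidal 7.7876, simple-harmonic 7.2700
β=70°: printed 8.5137 | uniform 7.0000, cycloidal 8.5137, simple-harmonic 7.9389
only one law matches every sample → cycloidal

cycloidal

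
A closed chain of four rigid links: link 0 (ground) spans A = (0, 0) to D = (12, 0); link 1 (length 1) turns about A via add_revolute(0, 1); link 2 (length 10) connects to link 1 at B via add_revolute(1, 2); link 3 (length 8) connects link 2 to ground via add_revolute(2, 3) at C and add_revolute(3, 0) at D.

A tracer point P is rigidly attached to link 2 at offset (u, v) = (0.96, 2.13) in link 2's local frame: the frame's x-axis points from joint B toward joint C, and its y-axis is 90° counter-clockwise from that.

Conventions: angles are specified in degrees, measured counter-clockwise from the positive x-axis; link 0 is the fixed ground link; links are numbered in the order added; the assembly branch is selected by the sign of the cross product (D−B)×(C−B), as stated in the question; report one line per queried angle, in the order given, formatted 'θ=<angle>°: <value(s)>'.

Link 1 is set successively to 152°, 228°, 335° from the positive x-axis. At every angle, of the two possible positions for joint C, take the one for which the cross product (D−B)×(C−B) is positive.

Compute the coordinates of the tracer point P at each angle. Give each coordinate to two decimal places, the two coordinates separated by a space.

A=(0,0), D=(12.00,0)
θ=152°: B = A + 1.00·(cos152°, sin152°) = (-0.8829, 0.4695)
θ=152°: |BD| = 12.8915
θ=152°: circle(B,10.00) ∩ circle(D,8.00): a=7.8420, h=6.2051
θ=152°:   candidates: C₊=(7.1798,6.3848) cross=79.993; C₋=(6.7279,-6.0171) cross=-79.993
θ=152°:   branch + wants cross > 0 → take C=(7.1798,6.3848) (cross=79.993)
θ=152°: ex = (C−B)/|BC| = (0.8063,0.5915); ey = (-0.5915,0.8063)
θ=152°: P = B + 0.96·ex + 2.13·ey = (-1.3689,2.7547)
θ=228°: B = A + 1.00·(cos228°, sin228°) = (-0.6691, -0.7431)
θ=228°: |BD| = 12.6909
θ=228°: circle(B,10.00) ∩ circle(D,8.00): a=7.7638, h=6.3027
θ=228°:   candidates: C₊=(6.7123,6.0033) cross=79.986; C₋=(7.4504,-6.5804) cross=-79.986
θ=228°:   branch + wants cross > 0 → take C=(6.7123,6.0033) (cross=79.986)
θ=228°: ex = (C−B)/|BC| = (0.7381,0.6746); ey = (-0.6746,0.7381)
θ=228°: P = B + 0.96·ex + 2.13·ey = (-1.3975,1.4768)
θ=335°: B = A + 1.00·(cos335°, sin335°) = (0.9063, -0.4226)
θ=335°: |BD| = 11.1017
θ=335°: circle(B,10.00) ∩ circle(D,8.00): a=7.1722, h=6.9684
θ=335°:   candidates: C₊=(7.8081,6.8138) cross=77.362; C₋=(8.3386,-7.1130) cross=-77.362
θ=335°:   branch + wants cross > 0 → take C=(7.8081,6.8138) (cross=77.362)
θ=335°: ex = (C−B)/|BC| = (0.6902,0.7236); ey = (-0.7236,0.6902)
θ=335°: P = B + 0.96·ex + 2.13·ey = (0.0275,1.7422)

θ=152°: -1.37 2.75
θ=228°: -1.40 1.48
θ=335°: 0.03 1.74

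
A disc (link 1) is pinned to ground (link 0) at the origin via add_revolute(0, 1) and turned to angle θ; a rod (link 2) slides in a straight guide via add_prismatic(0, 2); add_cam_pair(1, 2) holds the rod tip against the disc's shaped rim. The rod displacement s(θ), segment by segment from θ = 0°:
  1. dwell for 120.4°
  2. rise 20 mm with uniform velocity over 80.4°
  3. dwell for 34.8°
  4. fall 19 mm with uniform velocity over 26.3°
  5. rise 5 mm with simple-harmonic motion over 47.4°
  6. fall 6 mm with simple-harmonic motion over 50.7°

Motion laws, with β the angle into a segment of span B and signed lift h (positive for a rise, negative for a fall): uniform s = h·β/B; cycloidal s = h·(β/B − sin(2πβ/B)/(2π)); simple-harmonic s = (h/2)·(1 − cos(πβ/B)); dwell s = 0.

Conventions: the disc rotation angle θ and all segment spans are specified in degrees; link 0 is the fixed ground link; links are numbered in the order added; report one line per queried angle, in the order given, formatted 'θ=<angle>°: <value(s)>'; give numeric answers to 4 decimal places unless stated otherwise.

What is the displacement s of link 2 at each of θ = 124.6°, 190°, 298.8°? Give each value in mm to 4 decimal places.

segment 1 (0° to 120.4°, dwell): s unchanged at 0.0000
θ = 124.6° falls in segment 2 (120.4° to 200.8°, uniform, h = 20): β = 124.6 − 120.4 = 4.2°, B = 80.4°; Δs = 20·4.2/80.4 = 1.0448; s = 0.0000 + 1.0448 = 1.0448
θ = 190° falls in segment 2 (120.4° to 200.8°, uniform, h = 20): β = 190 − 120.4 = 69.6°, B = 80.4°; Δs = 20·69.6/80.4 = 17.3134; s = 0.0000 + 17.3134 = 17.3134
segment 2 (120.4° to 200.8°, uniform, h = 20) is passed completely: s = 0.0000 + (20) = 20.0000
segment 3 (200.8° to 235.6°, dwell): s unchanged at 20.0000
segment 4 (235.6° to 261.9°, uniform, h = -19) is passed completely: s = 20.0000 + (-19) = 1.0000
θ = 298.8° falls in segment 5 (261.9° to 309.3°, simple-harmonic, h = 5): β = 298.8 − 261.9 = 36.9°, B = 47.4°; Δs = 5/2·(1 − cos(π·0.7785)) = 4.4187; s = 1.0000 + 4.4187 = 5.4187

θ=124.6°: 1.0448
θ=190°: 17.3134
θ=298.8°: 5.4187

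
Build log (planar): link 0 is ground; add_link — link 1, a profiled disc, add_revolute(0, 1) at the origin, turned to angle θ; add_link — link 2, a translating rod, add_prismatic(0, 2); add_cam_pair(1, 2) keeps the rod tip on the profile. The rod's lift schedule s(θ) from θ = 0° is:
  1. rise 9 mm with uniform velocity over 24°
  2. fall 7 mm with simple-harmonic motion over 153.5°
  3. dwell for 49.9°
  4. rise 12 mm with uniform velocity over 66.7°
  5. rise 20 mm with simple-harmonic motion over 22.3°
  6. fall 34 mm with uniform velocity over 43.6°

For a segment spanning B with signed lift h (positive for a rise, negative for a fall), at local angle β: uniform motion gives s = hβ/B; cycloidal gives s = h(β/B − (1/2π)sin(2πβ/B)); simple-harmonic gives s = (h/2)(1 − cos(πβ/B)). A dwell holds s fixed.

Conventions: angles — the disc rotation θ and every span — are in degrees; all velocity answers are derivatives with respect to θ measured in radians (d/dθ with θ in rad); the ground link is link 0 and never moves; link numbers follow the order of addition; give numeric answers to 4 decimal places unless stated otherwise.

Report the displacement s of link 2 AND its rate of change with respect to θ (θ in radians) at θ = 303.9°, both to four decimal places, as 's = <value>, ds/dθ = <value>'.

seg 1 [0°–24°] uniform, h=9: full span → s += 9 → s = 9.0000
seg 2 [24°–177.5°] simple-harmonic, h=-7: full span → s += -7 → s = 2.0000
seg 3 [177.5°–227.4°] dwell: s stays 2.0000
seg 4 [227.4°–294.1°] uniform, h=12: full span → s += 12 → s = 14.0000
seg 5 [294.1°–316.4°] simple-harmonic, h=20: θ=303.9° here. β=9.8, B=22.3. 20/2·(1 − cos(π·0.4395)) = 8.1096 → s = 22.1096
velocity in seg [294.1°–316.4°] (simple-harmonic), θ in radians: β = 9.8° = 0.1710 rad, B = 22.3° = 0.3892 rad; ds/dθ = (πh/(2B)) sin(πβ/B) = (π·20/(2·0.3892)) sin(π·0.4395) = 79.262077 mm/rad

s = 22.1096, ds/dθ = 79.2621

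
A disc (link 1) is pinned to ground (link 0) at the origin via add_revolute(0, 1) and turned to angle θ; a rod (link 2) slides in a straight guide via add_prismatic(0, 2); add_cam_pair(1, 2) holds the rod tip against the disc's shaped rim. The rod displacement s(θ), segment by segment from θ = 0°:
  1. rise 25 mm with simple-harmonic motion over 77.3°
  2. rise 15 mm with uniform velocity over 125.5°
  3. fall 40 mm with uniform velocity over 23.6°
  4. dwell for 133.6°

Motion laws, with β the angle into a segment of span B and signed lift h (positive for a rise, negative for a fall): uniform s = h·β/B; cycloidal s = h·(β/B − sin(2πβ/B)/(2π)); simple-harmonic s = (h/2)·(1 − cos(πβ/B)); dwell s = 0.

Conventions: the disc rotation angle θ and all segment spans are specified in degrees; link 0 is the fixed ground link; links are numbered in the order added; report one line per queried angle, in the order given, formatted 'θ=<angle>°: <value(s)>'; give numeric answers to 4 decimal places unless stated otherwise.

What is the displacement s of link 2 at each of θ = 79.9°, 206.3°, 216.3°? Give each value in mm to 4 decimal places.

segment 1 (0° to 77.3°, simple-harmonic, h = 25) is passed completely: s = 0.0000 + (25) = 25.0000
θ = 79.9° falls in segment 2 (77.3° to 202.8°, uniform, h = 15): β = 79.9 − 77.3 = 2.6°, B = 125.5°; Δs = 15·2.6/125.5 = 0.3108; s = 25.0000 + 0.3108 = 25.3108
segment 2 (77.3° to 202.8°, uniform, h = 15) is passed completely: s = 25.0000 + (15) = 40.0000
θ = 206.3° falls in segment 3 (202.8° to 226.4°, uniform, h = -40): β = 206.3 − 202.8 = 3.5°, B = 23.6°; Δs = -40·3.5/23.6 = -5.9322; s = 40.0000 − 5.9322 = 34.0678
θ = 216.3° falls in segment 3 (202.8° to 226.4°, uniform, h = -40): β = 216.3 − 202.8 = 13.5°, B = 23.6°; Δs = -40·13.5/23.6 = -22.8814; s = 40.0000 − 22.8814 = 17.1186

θ=79.9°: 25.3108
θ=206.3°: 34.0678
θ=216.3°: 17.1186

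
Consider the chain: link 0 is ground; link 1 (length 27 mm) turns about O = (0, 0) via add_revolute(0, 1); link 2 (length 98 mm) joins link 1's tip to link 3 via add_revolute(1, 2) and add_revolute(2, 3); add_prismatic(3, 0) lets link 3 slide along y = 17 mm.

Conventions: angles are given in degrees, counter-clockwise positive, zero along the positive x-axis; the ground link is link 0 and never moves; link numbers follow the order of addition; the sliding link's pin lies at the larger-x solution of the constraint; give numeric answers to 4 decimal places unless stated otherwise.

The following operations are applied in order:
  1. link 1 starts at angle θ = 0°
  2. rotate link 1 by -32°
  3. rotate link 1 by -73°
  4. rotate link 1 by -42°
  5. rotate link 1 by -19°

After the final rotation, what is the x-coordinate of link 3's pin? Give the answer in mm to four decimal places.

geometry: r = 27 mm, L = 98 mm, e = 17 mm; θ starts at 0°
rotate link 1 by -32°: θ ← 0° -32° = -32°
rotate link 1 by -73°: θ ← -32° -73° = -105°
rotate link 1 by -42°: θ ← -105° -42° = -147°
rotate link 1 by -19°: θ ← -147° -19° = -166°
crank pin P = (r cos θ, r sin θ) = (-26.197985, -6.531891)
h = r sin θ − e = -6.531891 − 17 = -23.531891
x = r cos θ + √(L² − h²) = -26.197985 + 95.132802 = 68.934818

68.9348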